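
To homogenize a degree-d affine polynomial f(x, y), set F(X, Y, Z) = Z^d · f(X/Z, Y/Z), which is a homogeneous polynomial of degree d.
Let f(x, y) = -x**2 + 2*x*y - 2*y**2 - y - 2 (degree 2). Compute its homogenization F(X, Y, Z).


F(X, Y, Z) = -X**2 + 2*X*Y - 2*Y**2 - Y*Z - 2*Z**2

deg(f) = 2.
Substitute x = X/Z, y = Y/Z into f, then multiply by Z^2.
  monomial -1·x^2·y^0 ↦ -1·X^2·Y^0·Z^0.
  monomial 2·x^1·y^1 ↦ 2·X^1·Y^1·Z^0.
  monomial -2·x^0·y^2 ↦ -2·X^0·Y^2·Z^0.
  monomial -1·x^0·y^1 ↦ -1·X^0·Y^1·Z^1.
  monomial -2·x^0·y^0 ↦ -2·X^0·Y^0·Z^2.
Collecting: F(X, Y, Z) = -X**2 + 2*X*Y - 2*Y**2 - Y*Z - 2*Z**2.


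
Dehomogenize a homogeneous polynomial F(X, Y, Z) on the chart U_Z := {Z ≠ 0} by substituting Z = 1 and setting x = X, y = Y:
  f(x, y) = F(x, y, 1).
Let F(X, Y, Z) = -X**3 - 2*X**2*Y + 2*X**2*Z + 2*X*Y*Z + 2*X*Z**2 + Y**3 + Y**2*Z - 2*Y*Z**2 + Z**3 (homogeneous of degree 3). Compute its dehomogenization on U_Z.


f(x, y) = -x**3 - 2*x**2*y + 2*x**2 + 2*x*y + 2*x + y**3 + y**2 - 2*y + 1

On U_Z we set Z = 1. Each monomial c·X^i·Y^j·Z^k in F becomes c·x^i·y^j·1^k = c·x^i·y^j.
Substituting Z = 1: F(X, Y, 1) = -x**3 - 2*x**2*y + 2*x**2 + 2*x*y + 2*x + y**3 + y**2 - 2*y + 1.
Note: deg(f) ≤ deg(F) = 3; strict inequality happens when F is divisible by Z (lost terms).


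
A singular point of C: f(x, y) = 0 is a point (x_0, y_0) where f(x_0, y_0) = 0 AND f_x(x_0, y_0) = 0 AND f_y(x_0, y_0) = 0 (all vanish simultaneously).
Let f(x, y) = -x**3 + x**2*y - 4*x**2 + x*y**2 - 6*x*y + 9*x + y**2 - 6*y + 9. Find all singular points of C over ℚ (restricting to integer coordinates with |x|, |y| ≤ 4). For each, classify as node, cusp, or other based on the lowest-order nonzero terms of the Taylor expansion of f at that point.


Singular points: {(0, 3)}; classification: node.

Compute partial derivatives:
  f_x = -3*x**2 + 2*x*y - 8*x + y**2 - 6*y + 9.
  f_y = x**2 + 2*x*y - 6*x + 2*y - 6.
Scan x_0 ∈ {−4, ..., 4}. For each x_0, f_y(x_0, y) is a polynomial in y; find its integer roots y ∈ {−4, ..., 4}, then test f_x and f at those candidates.
  x = -4: f_y(-4, y) = 34 - 6*y; no integer root y with |y| ≤ 4.
  x = -3: f_y(-3, y) = 21 - 4*y; no integer root y with |y| ≤ 4.
  x = -2: f_y(-2, y) = 10 - 2*y; no integer root y with |y| ≤ 4.
  x = -1: f_y(-1, y) = 1; no integer root y with |y| ≤ 4.
  x = 0: f_y(0, y) = 2*y - 6; vanishes at y ∈ {3}. (0, 3): f_x = 0, f = 0 — SINGULAR.
  x = 1: f_y(1, y) = 4*y - 11; no integer root y with |y| ≤ 4.
  x = 2: f_y(2, y) = 6*y - 14; no integer root y with |y| ≤ 4.
  x = 3: f_y(3, y) = 8*y - 15; no integer root y with |y| ≤ 4.
  x = 4: f_y(4, y) = 10*y - 14; no integer root y with |y| ≤ 4.
Only singular point on the grid: (0, 3).
Classify: substitute x = 0 + u, y = 3 + v and expand: f = -u**3 + u**2*v - u**2 + u*v**2 + v**2.
No constant or linear terms (consistent with a singular point). Quadratic part: -u**2 + v**2. Cubic part: -u**3 + u**2*v + u*v**2.
The quadratic part v**2 - u**2 = (v − u)(v + u) splits into two distinct linear factors, so there are two distinct tangent lines y − 3 = ±(x − 0) — this is a node (ordinary double point).
Classification: node.


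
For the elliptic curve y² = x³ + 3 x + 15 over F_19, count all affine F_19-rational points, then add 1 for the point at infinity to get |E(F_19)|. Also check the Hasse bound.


Affine points = {(1, 0), (8, 0), (9, 7), (9, 12), (10, 0), (11, 7), (11, 12), (13, 3), (13, 16), (16, 6), (16, 13), (17, 1), (17, 18), (18, 7), (18, 12)}; affine count = 15; |E(F_19)| = 16.

Discriminant check: Δ ∝ 4a³ + 27b² = 4·3³ + 27·15² = 4·27 + 27·225 ≡ 8 (mod 19). Nonzero ⇒ E is nonsingular.
For each x ∈ F_19, compute rhs = x³ + 3·x + 15 mod 19, then count y ∈ F_19 with y² ≡ rhs.
  x = 0: rhs = 15, matching y values: none (0 points).
  x = 1: rhs = 0, matching y values: 0 (1 points).
  x = 2: rhs = 10, matching y values: none (0 points).
  x = 3: rhs = 13, matching y values: none (0 points).
  x = 4: rhs = 15, matching y values: none (0 points).
  x = 5: rhs = 3, matching y values: none (0 points).
  x = 6: rhs = 2, matching y values: none (0 points).
  x = 7: rhs = 18, matching y values: none (0 points).
  x = 8: rhs = 0, matching y values: 0 (1 points).
  x = 9: rhs = 11, matching y values: 7, 12 (2 points).
  x = 10: rhs = 0, matching y values: 0 (1 points).
  x = 11: rhs = 11, matching y values: 7, 12 (2 points).
  x = 12: rhs = 12, matching y values: none (0 points).
  x = 13: rhs = 9, matching y values: 3, 16 (2 points).
  x = 14: rhs = 8, matching y values: none (0 points).
  x = 15: rhs = 15, matching y values: none (0 points).
  x = 16: rhs = 17, matching y values: 6, 13 (2 points).
  x = 17: rhs = 1, matching y values: 1, 18 (2 points).
  x = 18: rhs = 11, matching y values: 7, 12 (2 points).
Total affine count: 15.
Full point count |E(F_19)| = 15 + 1 = 16.
Hasse bound: |16 − (19+1)| = |-4| = 4 ≤ 2√19 ≈ 8.7178 ✓.


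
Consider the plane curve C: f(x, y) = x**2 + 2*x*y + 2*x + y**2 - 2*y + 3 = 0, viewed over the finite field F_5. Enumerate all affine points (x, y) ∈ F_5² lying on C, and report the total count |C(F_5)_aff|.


Affine F_5-points: {(1, 2), (1, 3), (2, 4), (3, 2), (3, 4)}; count = 5.

For each of the 25 pairs (x, y) ∈ F_5², evaluate f(x, y) mod 5. Record the zeros.
  x = 0: [0↦3, 1↦2, 2↦3, 3↦1, 4↦1]  zeros at y ∈ ∅
  x = 1: [0↦1, 1↦2, 2↦0, 3↦0, 4↦2]  zeros at y ∈ {2, 3}
  x = 2: [0↦1, 1↦4, 2↦4, 3↦1, 4↦0]  zeros at y ∈ {4}
  x = 3: [0↦3, 1↦3, 2↦0, 3↦4, 4↦0]  zeros at y ∈ {2, 4}
  x = 4: [0↦2, 1↦4, 2↦3, 3↦4, 4↦2]  zeros at y ∈ ∅
Collecting zeros: affine points = {(1, 2), (1, 3), (2, 4), (3, 2), (3, 4)}.
Total count |C(F_5)_aff| = 5.


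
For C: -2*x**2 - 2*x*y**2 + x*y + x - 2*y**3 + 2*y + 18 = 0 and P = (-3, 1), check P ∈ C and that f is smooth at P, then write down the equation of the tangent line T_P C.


Tangent line at P: 12*x + 5*y + 31 = 0.

Step 1: f(-3, 1) = 0, so P lies on C.
Step 2: partial derivatives
  f_x(x, y) = -4*x - 2*y**2 + y + 1, f_y(x, y) = -4*x*y + x - 6*y**2 + 2.
  f_x(P) = 12, f_y(P) = 5 (gradient nonzero, so P is smooth).
Step 3: tangent line at P: 12·(x − -3) + 5·(y − 1) = 0.
Expanding: 12*x + 5*y + 31 = 0.


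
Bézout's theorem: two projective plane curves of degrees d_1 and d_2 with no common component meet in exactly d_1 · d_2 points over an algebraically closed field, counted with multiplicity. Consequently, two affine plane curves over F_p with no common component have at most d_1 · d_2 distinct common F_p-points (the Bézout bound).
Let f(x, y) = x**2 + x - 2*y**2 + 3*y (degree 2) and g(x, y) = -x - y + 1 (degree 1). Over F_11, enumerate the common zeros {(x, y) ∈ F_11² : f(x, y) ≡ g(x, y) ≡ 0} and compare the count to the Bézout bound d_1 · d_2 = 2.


Common zeros: ∅; count = 0; Bézout bound = 2.

deg(f) = 2, deg(g) = 1, so Bézout bound = 2.
Scan x ∈ F_11. For each x, list the y ∈ F_11 with f(x, y) ≡ 0 and those with g(x, y) ≡ 0 (mod 11); the common zeros in that column are the intersection.
  x = 0: f ≡ 0 at y ∈ {0, 7}; g ≡ 0 at y ∈ {1}; common: ∅.
  x = 1: f ≡ 0 at y ∈ {2, 5}; g ≡ 0 at y ∈ {0}; common: ∅.
  x = 2: f ≡ 0 at y ∈ ∅; g ≡ 0 at y ∈ {10}; common: ∅.
  x = 3: f ≡ 0 at y ∈ ∅; g ≡ 0 at y ∈ {9}; common: ∅.
  x = 4: f ≡ 0 at y ∈ {3, 4}; g ≡ 0 at y ∈ {8}; common: ∅.
  x = 5: f ≡ 0 at y ∈ ∅; g ≡ 0 at y ∈ {7}; common: ∅.
  x = 6: f ≡ 0 at y ∈ {3, 4}; g ≡ 0 at y ∈ {6}; common: ∅.
  x = 7: f ≡ 0 at y ∈ ∅; g ≡ 0 at y ∈ {5}; common: ∅.
  x = 8: f ≡ 0 at y ∈ ∅; g ≡ 0 at y ∈ {4}; common: ∅.
  x = 9: f ≡ 0 at y ∈ {2, 5}; g ≡ 0 at y ∈ {3}; common: ∅.
  x = 10: f ≡ 0 at y ∈ {0, 7}; g ≡ 0 at y ∈ {2}; common: ∅.
Collecting: common zeros = ∅, so the count is 0.
Comparison with the Bézout bound: 0 ≤ 2 = deg(f)·deg(g), as expected for curves with no common component (the affine F_11-count falls short of the bound because intersections may lie at infinity, over extension fields, or carry multiplicity).


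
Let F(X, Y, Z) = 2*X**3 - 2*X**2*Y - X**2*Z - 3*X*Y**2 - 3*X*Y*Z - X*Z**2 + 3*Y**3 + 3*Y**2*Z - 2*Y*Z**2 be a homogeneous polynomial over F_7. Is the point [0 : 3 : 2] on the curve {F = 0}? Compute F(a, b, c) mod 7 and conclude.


F(0,3,2) ≡ 6 (mod 7); P is NOT on the curve.

Evaluate F(0, 3, 2) term-by-term (mod 7).
  2*X**3 ↦ 2·0·1·1 = 0
  -2*X**2*Y ↦ -2·0·3·1 = 0
  -X**2*Z ↦ -1·0·1·2 = 0
  -3*X*Y**2 ↦ -3·0·9·1 = 0
  -3*X*Y*Z ↦ -3·0·3·2 = 0
  -X*Z**2 ↦ -1·0·1·4 = 0
  3*Y**3 ↦ 3·1·27·1 = 81
  3*Y**2*Z ↦ 3·1·9·2 = 54
  -2*Y*Z**2 ↦ -2·1·3·4 = -24
Sum: F(0, 3, 2) = (0) + (0) + (0) + (0) + (0) + (0) + (81) + (54) + (-24) = 111.
Reducing mod 7: 111 ≡ 6 (mod 7).
Since F(a, b, c) ≡ 6 ≠ 0 (mod 7), P does NOT lie on the curve.


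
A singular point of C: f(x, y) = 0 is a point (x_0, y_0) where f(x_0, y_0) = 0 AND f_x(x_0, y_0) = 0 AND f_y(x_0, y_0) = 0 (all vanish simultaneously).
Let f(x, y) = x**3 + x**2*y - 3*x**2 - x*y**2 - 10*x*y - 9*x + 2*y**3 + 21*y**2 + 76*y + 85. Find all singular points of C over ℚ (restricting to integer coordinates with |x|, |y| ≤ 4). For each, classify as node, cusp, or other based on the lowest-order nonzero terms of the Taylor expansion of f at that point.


Singular points: {(2, -3)}; classification: cusp.

Compute partial derivatives:
  f_x = 3*x**2 + 2*x*y - 6*x - y**2 - 10*y - 9.
  f_y = x**2 - 2*x*y - 10*x + 6*y**2 + 42*y + 76.
Scan x_0 ∈ {−4, ..., 4}. For each x_0, f_y(x_0, y) is a polynomial in y; find its integer roots y ∈ {−4, ..., 4}, then test f_x and f at those candidates.
  x = -4: f_y(-4, y) = 6*y**2 + 50*y + 132; no integer root y with |y| ≤ 4.
  x = -3: f_y(-3, y) = 6*y**2 + 48*y + 115; no integer root y with |y| ≤ 4.
  x = -2: f_y(-2, y) = 6*y**2 + 46*y + 100; no integer root y with |y| ≤ 4.
  x = -1: f_y(-1, y) = 6*y**2 + 44*y + 87; no integer root y with |y| ≤ 4.
  x = 0: f_y(0, y) = 6*y**2 + 42*y + 76; no integer root y with |y| ≤ 4.
  x = 1: f_y(1, y) = 6*y**2 + 40*y + 67; no integer root y with |y| ≤ 4.
  x = 2: f_y(2, y) = 6*y**2 + 38*y + 60; vanishes at y ∈ {-3}. (2, -3): f_x = 0, f = 0 — SINGULAR.
  x = 3: f_y(3, y) = 6*y**2 + 36*y + 55; no integer root y with |y| ≤ 4.
  x = 4: f_y(4, y) = 6*y**2 + 34*y + 52; no integer root y with |y| ≤ 4.
Only singular point on the grid: (2, -3).
Classify: substitute x = 2 + u, y = -3 + v and expand: f = u**3 + u**2*v - u*v**2 + 2*v**3 + v**2.
No constant or linear terms (consistent with a singular point). Quadratic part: v**2. Cubic part: u**3 + u**2*v - u*v**2 + 2*v**3.
The quadratic part v**2 is a perfect square, so there is a single (double) tangent line v = 0, i.e. y = -3. Restricting the cubic part to that line (v = 0) leaves u**3 ≠ 0, so f is not divisible by v and the branch is v² ≈ -u**3 to lowest order — this is a cusp.
Classification: cusp.


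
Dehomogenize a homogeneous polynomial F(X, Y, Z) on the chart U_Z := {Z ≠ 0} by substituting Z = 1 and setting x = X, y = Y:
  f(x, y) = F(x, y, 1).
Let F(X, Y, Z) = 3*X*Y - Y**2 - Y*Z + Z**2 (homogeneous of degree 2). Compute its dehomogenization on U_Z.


f(x, y) = 3*x*y - y**2 - y + 1

On U_Z we set Z = 1. Each monomial c·X^i·Y^j·Z^k in F becomes c·x^i·y^j·1^k = c·x^i·y^j.
Substituting Z = 1: F(X, Y, 1) = 3*x*y - y**2 - y + 1.
Note: deg(f) ≤ deg(F) = 2; strict inequality happens when F is divisible by Z (lost terms).


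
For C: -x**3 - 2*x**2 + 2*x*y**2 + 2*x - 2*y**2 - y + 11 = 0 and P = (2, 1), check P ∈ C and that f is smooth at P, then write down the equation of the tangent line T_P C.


Tangent line at P: -16*x + 3*y + 29 = 0.

Step 1: f(2, 1) = 0, so P lies on C.
Step 2: partial derivatives
  f_x(x, y) = -3*x**2 - 4*x + 2*y**2 + 2, f_y(x, y) = 4*x*y - 4*y - 1.
  f_x(P) = -16, f_y(P) = 3 (gradient nonzero, so P is smooth).
Step 3: tangent line at P: -16·(x − 2) + 3·(y − 1) = 0.
Expanding: -16*x + 3*y + 29 = 0.


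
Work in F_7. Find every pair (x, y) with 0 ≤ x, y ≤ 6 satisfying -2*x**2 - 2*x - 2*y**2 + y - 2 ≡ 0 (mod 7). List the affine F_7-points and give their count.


Affine F_7-points: {(1, 1), (1, 3), (2, 0), (2, 4), (4, 0), (4, 4), (5, 1), (5, 3)}; count = 8.

For each of the 49 pairs (x, y) ∈ F_7², evaluate f(x, y) mod 7. Record the zeros.
  x = 0: [0↦5, 1↦4, 2↦6, 3↦4, 4↦5, 5↦2, 6↦2]  zeros at y ∈ ∅
  x = 1: [0↦1, 1↦0, 2↦2, 3↦0, 4↦1, 5↦5, 6↦5]  zeros at y ∈ {1, 3}
  x = 2: [0↦0, 1↦6, 2↦1, 3↦6, 4↦0, 5↦4, 6↦4]  zeros at y ∈ {0, 4}
  x = 3: [0↦2, 1↦1, 2↦3, 3↦1, 4↦2, 5↦6, 6↦6]  zeros at y ∈ ∅
  x = 4: [0↦0, 1↦6, 2↦1, 3↦6, 4↦0, 5↦4, 6↦4]  zeros at y ∈ {0, 4}
  x = 5: [0↦1, 1↦0, 2↦2, 3↦0, 4↦1, 5↦5, 6↦5]  zeros at y ∈ {1, 3}
  x = 6: [0↦5, 1↦4, 2↦6, 3↦4, 4↦5, 5↦2, 6↦2]  zeros at y ∈ ∅
Collecting zeros: affine points = {(1, 1), (1, 3), (2, 0), (2, 4), (4, 0), (4, 4), (5, 1), (5, 3)}.
Total count |C(F_7)_aff| = 8.


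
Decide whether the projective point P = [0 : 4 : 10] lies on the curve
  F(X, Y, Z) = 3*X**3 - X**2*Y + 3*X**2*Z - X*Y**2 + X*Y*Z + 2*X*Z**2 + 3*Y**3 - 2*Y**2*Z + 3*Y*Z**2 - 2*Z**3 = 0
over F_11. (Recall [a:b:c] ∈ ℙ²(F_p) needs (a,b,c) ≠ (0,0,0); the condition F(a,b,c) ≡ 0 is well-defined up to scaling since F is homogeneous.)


F(0,4,10) ≡ 7 (mod 11); P is NOT on the curve.

Evaluate F(0, 4, 10) term-by-term (mod 11).
  3*X**3 ↦ 3·0·1·1 = 0
  -X**2*Y ↦ -1·0·4·1 = 0
  3*X**2*Z ↦ 3·0·1·10 = 0
  -X*Y**2 ↦ -1·0·16·1 = 0
  X*Y*Z ↦ 1·0·4·10 = 0
  2*X*Z**2 ↦ 2·0·1·100 = 0
  3*Y**3 ↦ 3·1·64·1 = 192
  -2*Y**2*Z ↦ -2·1·16·10 = -320
  3*Y*Z**2 ↦ 3·1·4·100 = 1200
  -2*Z**3 ↦ -2·1·1·1000 = -2000
Sum: F(0, 4, 10) = (0) + (0) + (0) + (0) + (0) + (0) + (192) + (-320) + (1200) + (-2000) = -928.
Reducing mod 11: -928 ≡ 7 (mod 11).
Since F(a, b, c) ≡ 7 ≠ 0 (mod 11), P does NOT lie on the curve.


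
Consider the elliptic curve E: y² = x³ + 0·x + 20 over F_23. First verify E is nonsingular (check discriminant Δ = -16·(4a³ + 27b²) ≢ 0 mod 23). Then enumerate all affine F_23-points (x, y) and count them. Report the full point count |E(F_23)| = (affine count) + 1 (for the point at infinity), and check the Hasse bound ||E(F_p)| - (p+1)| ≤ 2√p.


Affine points = {(3, 1), (3, 22), (6, 11), (6, 12), (7, 8), (7, 15), (8, 7), (8, 16), (9, 6), (9, 17), (10, 10), (10, 13), (12, 0), (13, 3), (13, 20), (14, 2), (14, 21), (19, 5), (19, 18), (20, 4), (20, 19), (21, 9), (21, 14)}; affine count = 23; |E(F_23)| = 24.

Discriminant check: Δ ∝ 4a³ + 27b² = 4·0³ + 27·20² = 4·0 + 27·400 ≡ 13 (mod 23). Nonzero ⇒ E is nonsingular.
For each x ∈ F_23, compute rhs = x³ + 0·x + 20 mod 23, then count y ∈ F_23 with y² ≡ rhs.
  x = 0: rhs = 20, matching y values: none (0 points).
  x = 1: rhs = 21, matching y values: none (0 points).
  x = 2: rhs = 5, matching y values: none (0 points).
  x = 3: rhs = 1, matching y values: 1, 22 (2 points).
  x = 4: rhs = 15, matching y values: none (0 points).
  x = 5: rhs = 7, matching y values: none (0 points).
  x = 6: rhs = 6, matching y values: 11, 12 (2 points).
  x = 7: rhs = 18, matching y values: 8, 15 (2 points).
  x = 8: rhs = 3, matching y values: 7, 16 (2 points).
  x = 9: rhs = 13, matching y values: 6, 17 (2 points).
  x = 10: rhs = 8, matching y values: 10, 13 (2 points).
  x = 11: rhs = 17, matching y values: none (0 points).
  x = 12: rhs = 0, matching y values: 0 (1 points).
  x = 13: rhs = 9, matching y values: 3, 20 (2 points).
  x = 14: rhs = 4, matching y values: 2, 21 (2 points).
  x = 15: rhs = 14, matching y values: none (0 points).
  x = 16: rhs = 22, matching y values: none (0 points).
  x = 17: rhs = 11, matching y values: none (0 points).
  x = 18: rhs = 10, matching y values: none (0 points).
  x = 19: rhs = 2, matching y values: 5, 18 (2 points).
  x = 20: rhs = 16, matching y values: 4, 19 (2 points).
  x = 21: rhs = 12, matching y values: 9, 14 (2 points).
  x = 22: rhs = 19, matching y values: none (0 points).
Total affine count: 23.
Full point count |E(F_23)| = 23 + 1 = 24.
Hasse bound: |24 − (23+1)| = |0| = 0 ≤ 2√23 ≈ 9.5917 ✓.


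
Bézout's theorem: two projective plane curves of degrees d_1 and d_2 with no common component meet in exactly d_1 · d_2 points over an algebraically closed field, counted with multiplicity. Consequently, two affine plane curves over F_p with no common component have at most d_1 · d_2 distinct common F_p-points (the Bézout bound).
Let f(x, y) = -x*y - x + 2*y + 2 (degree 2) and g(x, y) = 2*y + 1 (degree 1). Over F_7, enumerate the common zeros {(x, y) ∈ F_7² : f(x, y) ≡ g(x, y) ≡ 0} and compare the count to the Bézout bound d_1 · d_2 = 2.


Common zeros: {(2, 3)}; count = 1; Bézout bound = 2.

deg(f) = 2, deg(g) = 1, so Bézout bound = 2.
Scan x ∈ F_7. For each x, list the y ∈ F_7 with f(x, y) ≡ 0 and those with g(x, y) ≡ 0 (mod 7); the common zeros in that column are the intersection.
  x = 0: f ≡ 0 at y ∈ {6}; g ≡ 0 at y ∈ {3}; common: ∅.
  x = 1: f ≡ 0 at y ∈ {6}; g ≡ 0 at y ∈ {3}; common: ∅.
  x = 2: f ≡ 0 at y ∈ {0, 1, 2, 3, 4, 5, 6}; g ≡ 0 at y ∈ {3}; common: {3}.
  x = 3: f ≡ 0 at y ∈ {6}; g ≡ 0 at y ∈ {3}; common: ∅.
  x = 4: f ≡ 0 at y ∈ {6}; g ≡ 0 at y ∈ {3}; common: ∅.
  x = 5: f ≡ 0 at y ∈ {6}; g ≡ 0 at y ∈ {3}; common: ∅.
  x = 6: f ≡ 0 at y ∈ {6}; g ≡ 0 at y ∈ {3}; common: ∅.
Collecting: common zeros = {(2, 3)}, so the count is 1.
Comparison with the Bézout bound: 1 ≤ 2 = deg(f)·deg(g), as expected for curves with no common component (the affine F_7-count falls short of the bound because intersections may lie at infinity, over extension fields, or carry multiplicity).


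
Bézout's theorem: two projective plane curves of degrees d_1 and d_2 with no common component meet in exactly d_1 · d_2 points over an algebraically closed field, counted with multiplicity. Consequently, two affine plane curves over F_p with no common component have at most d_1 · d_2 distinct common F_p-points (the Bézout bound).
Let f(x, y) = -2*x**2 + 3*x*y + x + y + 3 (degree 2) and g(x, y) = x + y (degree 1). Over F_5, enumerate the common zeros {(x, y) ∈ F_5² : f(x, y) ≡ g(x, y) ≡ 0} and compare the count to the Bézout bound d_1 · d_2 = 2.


Common zeros: ∅; count = 0; Bézout bound = 2.

deg(f) = 2, deg(g) = 1, so Bézout bound = 2.
Scan x ∈ F_5. For each x, list the y ∈ F_5 with f(x, y) ≡ 0 and those with g(x, y) ≡ 0 (mod 5); the common zeros in that column are the intersection.
  x = 0: f ≡ 0 at y ∈ {2}; g ≡ 0 at y ∈ {0}; common: ∅.
  x = 1: f ≡ 0 at y ∈ {2}; g ≡ 0 at y ∈ {4}; common: ∅.
  x = 2: f ≡ 0 at y ∈ {4}; g ≡ 0 at y ∈ {3}; common: ∅.
  x = 3: f ≡ 0 at y ∈ ∅; g ≡ 0 at y ∈ {2}; common: ∅.
  x = 4: f ≡ 0 at y ∈ {0}; g ≡ 0 at y ∈ {1}; common: ∅.
Collecting: common zeros = ∅, so the count is 0.
Comparison with the Bézout bound: 0 ≤ 2 = deg(f)·deg(g), as expected for curves with no common component (the affine F_5-count falls short of the bound because intersections may lie at infinity, over extension fields, or carry multiplicity).


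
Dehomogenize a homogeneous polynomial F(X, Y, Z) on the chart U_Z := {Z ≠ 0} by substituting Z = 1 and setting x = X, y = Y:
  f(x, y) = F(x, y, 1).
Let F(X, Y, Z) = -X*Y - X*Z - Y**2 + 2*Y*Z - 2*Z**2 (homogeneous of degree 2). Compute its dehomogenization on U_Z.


f(x, y) = -x*y - x - y**2 + 2*y - 2

On U_Z we set Z = 1. Each monomial c·X^i·Y^j·Z^k in F becomes c·x^i·y^j·1^k = c·x^i·y^j.
Substituting Z = 1: F(X, Y, 1) = -x*y - x - y**2 + 2*y - 2.
Note: deg(f) ≤ deg(F) = 2; strict inequality happens when F is divisible by Z (lost terms).


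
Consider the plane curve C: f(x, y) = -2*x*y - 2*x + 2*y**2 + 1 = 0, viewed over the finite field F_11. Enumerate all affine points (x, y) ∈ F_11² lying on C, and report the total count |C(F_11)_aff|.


Affine F_11-points: {(0, 4), (0, 7), (1, 3), (1, 9), (6, 0), (6, 6), (7, 2), (7, 5), (9, 1), (9, 8)}; count = 10.

For each of the 121 pairs (x, y) ∈ F_11², evaluate f(x, y) mod 11. Record the zeros.
  x = 0: [0↦1, 1↦3, 2↦9, 3↦8, 4↦0, 5↦7, 6↦7, 7↦0, 8↦8, 9↦9, 10↦3]  zeros at y ∈ {4, 7}
  x = 1: [0↦10, 1↦10, 2↦3, 3↦0, 4↦1, 5↦6, 6↦4, 7↦6, 8↦1, 9↦0, 10↦3]  zeros at y ∈ {3, 9}
  x = 2: [0↦8, 1↦6, 2↦8, 3↦3, 4↦2, 5↦5, 6↦1, 7↦1, 8↦5, 9↦2, 10↦3]  zeros at y ∈ ∅
  x = 3: [0↦6, 1↦2, 2↦2, 3↦6, 4↦3, 5↦4, 6↦9, 7↦7, 8↦9, 9↦4, 10↦3]  zeros at y ∈ ∅
  x = 4: [0↦4, 1↦9, 2↦7, 3↦9, 4↦4, 5↦3, 6↦6, 7↦2, 8↦2, 9↦6, 10↦3]  zeros at y ∈ ∅
  x = 5: [0↦2, 1↦5, 2↦1, 3↦1, 4↦5, 5↦2, 6↦3, 7↦8, 8↦6, 9↦8, 10↦3]  zeros at y ∈ ∅
  x = 6: [0↦0, 1↦1, 2↦6, 3↦4, 4↦6, 5↦1, 6↦0, 7↦3, 8↦10, 9↦10, 10↦3]  zeros at y ∈ {0, 6}
  x = 7: [0↦9, 1↦8, 2↦0, 3↦7, 4↦7, 5↦0, 6↦8, 7↦9, 8↦3, 9↦1, 10↦3]  zeros at y ∈ {2, 5}
  x = 8: [0↦7, 1↦4, 2↦5, 3↦10, 4↦8, 5↦10, 6↦5, 7↦4, 8↦7, 9↦3, 10↦3]  zeros at y ∈ ∅
  x = 9: [0↦5, 1↦0, 2↦10, 3↦2, 4↦9, 5↦9, 6↦2, 7↦10, 8↦0, 9↦5, 10↦3]  zeros at y ∈ {1, 8}
  x = 10: [0↦3, 1↦7, 2↦4, 3↦5, 4↦10, 5↦8, 6↦10, 7↦5, 8↦4, 9↦7, 10↦3]  zeros at y ∈ ∅
Collecting zeros: affine points = {(0, 4), (0, 7), (1, 3), (1, 9), (6, 0), (6, 6), (7, 2), (7, 5), (9, 1), (9, 8)}.
Total count |C(F_11)_aff| = 10.


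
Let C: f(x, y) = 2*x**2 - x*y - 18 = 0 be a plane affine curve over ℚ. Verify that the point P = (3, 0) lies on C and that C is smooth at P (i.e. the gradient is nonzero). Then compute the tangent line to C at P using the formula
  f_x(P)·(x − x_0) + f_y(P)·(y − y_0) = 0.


Tangent line at P: 12*x - 3*y - 36 = 0.

Step 1: f(3, 0) = 0, so P lies on C.
Step 2: partial derivatives
  f_x(x, y) = 4*x - y, f_y(x, y) = -x.
  f_x(P) = 12, f_y(P) = -3 (gradient nonzero, so P is smooth).
Step 3: tangent line at P: 12·(x − 3) + -3·(y − 0) = 0.
Expanding: 12*x - 3*y - 36 = 0.


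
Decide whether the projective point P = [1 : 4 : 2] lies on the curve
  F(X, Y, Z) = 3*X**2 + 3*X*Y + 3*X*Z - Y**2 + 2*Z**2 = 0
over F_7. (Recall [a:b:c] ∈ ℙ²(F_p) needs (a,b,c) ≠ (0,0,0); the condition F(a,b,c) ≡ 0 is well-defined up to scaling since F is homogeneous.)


F(1,4,2) ≡ 6 (mod 7); P is NOT on the curve.

Evaluate F(1, 4, 2) term-by-term (mod 7).
  3*X**2 ↦ 3·1·1·1 = 3
  3*X*Y ↦ 3·1·4·1 = 12
  3*X*Z ↦ 3·1·1·2 = 6
  -Y**2 ↦ -1·1·16·1 = -16
  2*Z**2 ↦ 2·1·1·4 = 8
Sum: F(1, 4, 2) = (3) + (12) + (6) + (-16) + (8) = 13.
Reducing mod 7: 13 ≡ 6 (mod 7).
Since F(a, b, c) ≡ 6 ≠ 0 (mod 7), P does NOT lie on the curve.


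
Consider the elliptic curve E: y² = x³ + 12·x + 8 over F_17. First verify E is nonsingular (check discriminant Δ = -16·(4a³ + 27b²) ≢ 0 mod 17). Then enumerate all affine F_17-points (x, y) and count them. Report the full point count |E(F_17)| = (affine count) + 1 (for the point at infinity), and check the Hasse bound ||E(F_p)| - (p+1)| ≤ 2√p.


Affine points = {(0, 5), (0, 12), (1, 2), (1, 15), (4, 1), (4, 16), (8, 2), (8, 15), (11, 3), (11, 14), (13, 7), (13, 10), (14, 8), (14, 9)}; affine count = 14; |E(F_17)| = 15.

Discriminant check: Δ ∝ 4a³ + 27b² = 4·12³ + 27·8² = 4·1728 + 27·64 ≡ 4 (mod 17). Nonzero ⇒ E is nonsingular.
For each x ∈ F_17, compute rhs = x³ + 12·x + 8 mod 17, then count y ∈ F_17 with y² ≡ rhs.
  x = 0: rhs = 8, matching y values: 5, 12 (2 points).
  x = 1: rhs = 4, matching y values: 2, 15 (2 points).
  x = 2: rhs = 6, matching y values: none (0 points).
  x = 3: rhs = 3, matching y values: none (0 points).
  x = 4: rhs = 1, matching y values: 1, 16 (2 points).
  x = 5: rhs = 6, matching y values: none (0 points).
  x = 6: rhs = 7, matching y values: none (0 points).
  x = 7: rhs = 10, matching y values: none (0 points).
  x = 8: rhs = 4, matching y values: 2, 15 (2 points).
  x = 9: rhs = 12, matching y values: none (0 points).
  x = 10: rhs = 6, matching y values: none (0 points).
  x = 11: rhs = 9, matching y values: 3, 14 (2 points).
  x = 12: rhs = 10, matching y values: none (0 points).
  x = 13: rhs = 15, matching y values: 7, 10 (2 points).
  x = 14: rhs = 13, matching y values: 8, 9 (2 points).
  x = 15: rhs = 10, matching y values: none (0 points).
  x = 16: rhs = 12, matching y values: none (0 points).
Total affine count: 14.
Full point count |E(F_17)| = 14 + 1 = 15.
Hasse bound: |15 − (17+1)| = |-3| = 3 ≤ 2√17 ≈ 8.2462 ✓.


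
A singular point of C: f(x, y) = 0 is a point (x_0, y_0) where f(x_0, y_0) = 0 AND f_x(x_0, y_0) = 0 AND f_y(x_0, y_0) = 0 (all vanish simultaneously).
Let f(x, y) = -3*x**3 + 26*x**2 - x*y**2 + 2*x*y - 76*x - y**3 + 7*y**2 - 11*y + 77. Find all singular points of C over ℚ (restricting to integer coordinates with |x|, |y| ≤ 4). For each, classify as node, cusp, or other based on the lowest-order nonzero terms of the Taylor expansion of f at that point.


Singular points: {(3, 1)}; classification: node.

Compute partial derivatives:
  f_x = -9*x**2 + 52*x - y**2 + 2*y - 76.
  f_y = -2*x*y + 2*x - 3*y**2 + 14*y - 11.
Scan x_0 ∈ {−4, ..., 4}. For each x_0, f_y(x_0, y) is a polynomial in y; find its integer roots y ∈ {−4, ..., 4}, then test f_x and f at those candidates.
  x = -4: f_y(-4, y) = -3*y**2 + 22*y - 19; vanishes at y ∈ {1}. (-4, 1): f_x = -427 ≠ 0.
  x = -3: f_y(-3, y) = -3*y**2 + 20*y - 17; vanishes at y ∈ {1}. (-3, 1): f_x = -312 ≠ 0.
  x = -2: f_y(-2, y) = -3*y**2 + 18*y - 15; vanishes at y ∈ {1}. (-2, 1): f_x = -215 ≠ 0.
  x = -1: f_y(-1, y) = -3*y**2 + 16*y - 13; vanishes at y ∈ {1}. (-1, 1): f_x = -136 ≠ 0.
  x = 0: f_y(0, y) = -3*y**2 + 14*y - 11; vanishes at y ∈ {1}. (0, 1): f_x = -75 ≠ 0.
  x = 1: f_y(1, y) = -3*y**2 + 12*y - 9; vanishes at y ∈ {1, 3}. (1, 1): f_x = -32 ≠ 0; (1, 3): f_x = -36 ≠ 0.
  x = 2: f_y(2, y) = -3*y**2 + 10*y - 7; vanishes at y ∈ {1}. (2, 1): f_x = -7 ≠ 0.
  x = 3: f_y(3, y) = -3*y**2 + 8*y - 5; vanishes at y ∈ {1}. (3, 1): f_x = 0, f = 0 — SINGULAR.
  x = 4: f_y(4, y) = -3*y**2 + 6*y - 3; vanishes at y ∈ {1}. (4, 1): f_x = -11 ≠ 0.
Only singular point on the grid: (3, 1).
Classify: substitute x = 3 + u, y = 1 + v and expand: f = -3*u**3 - u**2 - u*v**2 - v**3 + v**2.
No constant or linear terms (consistent with a singular point). Quadratic part: -u**2 + v**2. Cubic part: -3*u**3 - u*v**2 - v**3.
The quadratic part v**2 - u**2 = (v − u)(v + u) splits into two distinct linear factors, so there are two distinct tangent lines y − 1 = ±(x − 3) — this is a node (ordinary double point).
Classification: node.


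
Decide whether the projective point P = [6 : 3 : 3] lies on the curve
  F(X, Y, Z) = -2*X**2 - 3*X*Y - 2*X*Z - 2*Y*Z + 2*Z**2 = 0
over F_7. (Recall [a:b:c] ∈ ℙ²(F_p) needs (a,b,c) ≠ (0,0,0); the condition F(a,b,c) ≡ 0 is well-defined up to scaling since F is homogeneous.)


F(6,3,3) ≡ 6 (mod 7); P is NOT on the curve.

Evaluate F(6, 3, 3) term-by-term (mod 7).
  -2*X**2 ↦ -2·36·1·1 = -72
  -3*X*Y ↦ -3·6·3·1 = -54
  -2*X*Z ↦ -2·6·1·3 = -36
  -2*Y*Z ↦ -2·1·3·3 = -18
  2*Z**2 ↦ 2·1·1·9 = 18
Sum: F(6, 3, 3) = (-72) + (-54) + (-36) + (-18) + (18) = -162.
Reducing mod 7: -162 ≡ 6 (mod 7).
Since F(a, b, c) ≡ 6 ≠ 0 (mod 7), P does NOT lie on the curve.


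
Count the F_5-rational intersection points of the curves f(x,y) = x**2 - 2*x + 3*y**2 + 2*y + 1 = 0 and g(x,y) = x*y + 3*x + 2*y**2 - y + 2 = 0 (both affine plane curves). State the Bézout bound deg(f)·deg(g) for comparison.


Common zeros: {(1, 0)}; count = 1; Bézout bound = 4.

deg(f) = 2, deg(g) = 2, so Bézout bound = 4.
Scan x ∈ F_5. For each x, list the y ∈ F_5 with f(x, y) ≡ 0 and those with g(x, y) ≡ 0 (mod 5); the common zeros in that column are the intersection.
  x = 0: f ≡ 0 at y ∈ ∅; g ≡ 0 at y ∈ {4}; common: ∅.
  x = 1: f ≡ 0 at y ∈ {0, 1}; g ≡ 0 at y ∈ {0}; common: {0}.
  x = 2: f ≡ 0 at y ∈ ∅; g ≡ 0 at y ∈ ∅; common: ∅.
  x = 3: f ≡ 0 at y ∈ {2, 4}; g ≡ 0 at y ∈ {1, 3}; common: ∅.
  x = 4: f ≡ 0 at y ∈ {2, 4}; g ≡ 0 at y ∈ ∅; common: ∅.
Collecting: common zeros = {(1, 0)}, so the count is 1.
Comparison with the Bézout bound: 1 ≤ 4 = deg(f)·deg(g), as expected for curves with no common component (the affine F_5-count falls short of the bound because intersections may lie at infinity, over extension fields, or carry multiplicity).


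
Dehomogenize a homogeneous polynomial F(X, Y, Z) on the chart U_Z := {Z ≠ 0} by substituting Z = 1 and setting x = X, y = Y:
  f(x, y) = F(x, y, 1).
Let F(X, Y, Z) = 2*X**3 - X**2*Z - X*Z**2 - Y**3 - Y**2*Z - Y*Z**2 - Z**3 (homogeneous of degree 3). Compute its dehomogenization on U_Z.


f(x, y) = 2*x**3 - x**2 - x - y**3 - y**2 - y - 1

On U_Z we set Z = 1. Each monomial c·X^i·Y^j·Z^k in F becomes c·x^i·y^j·1^k = c·x^i·y^j.
Substituting Z = 1: F(X, Y, 1) = 2*x**3 - x**2 - x - y**3 - y**2 - y - 1.
Note: deg(f) ≤ deg(F) = 3; strict inequality happens when F is divisible by Z (lost terms).


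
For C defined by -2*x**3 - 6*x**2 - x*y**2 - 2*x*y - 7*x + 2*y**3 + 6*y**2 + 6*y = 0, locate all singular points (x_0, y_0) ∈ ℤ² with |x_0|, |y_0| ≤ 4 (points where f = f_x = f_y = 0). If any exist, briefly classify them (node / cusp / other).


Singular points: {(-1, -1)}; classification: cusp.

Compute partial derivatives:
  f_x = -6*x**2 - 12*x - y**2 - 2*y - 7.
  f_y = -2*x*y - 2*x + 6*y**2 + 12*y + 6.
Scan x_0 ∈ {−4, ..., 4}. For each x_0, f_y(x_0, y) is a polynomial in y; find its integer roots y ∈ {−4, ..., 4}, then test f_x and f at those candidates.
  x = -4: f_y(-4, y) = 6*y**2 + 20*y + 14; vanishes at y ∈ {-1}. (-4, -1): f_x = -54 ≠ 0.
  x = -3: f_y(-3, y) = 6*y**2 + 18*y + 12; vanishes at y ∈ {-2, -1}. (-3, -2): f_x = -25 ≠ 0; (-3, -1): f_x = -24 ≠ 0.
  x = -2: f_y(-2, y) = 6*y**2 + 16*y + 10; vanishes at y ∈ {-1}. (-2, -1): f_x = -6 ≠ 0.
  x = -1: f_y(-1, y) = 6*y**2 + 14*y + 8; vanishes at y ∈ {-1}. (-1, -1): f_x = 0, f = 0 — SINGULAR.
  x = 0: f_y(0, y) = 6*y**2 + 12*y + 6; vanishes at y ∈ {-1}. (0, -1): f_x = -6 ≠ 0.
  x = 1: f_y(1, y) = 6*y**2 + 10*y + 4; vanishes at y ∈ {-1}. (1, -1): f_x = -24 ≠ 0.
  x = 2: f_y(2, y) = 6*y**2 + 8*y + 2; vanishes at y ∈ {-1}. (2, -1): f_x = -54 ≠ 0.
  x = 3: f_y(3, y) = 6*y**2 + 6*y; vanishes at y ∈ {-1, 0}. (3, -1): f_x = -96 ≠ 0; (3, 0): f_x = -97 ≠ 0.
  x = 4: f_y(4, y) = 6*y**2 + 4*y - 2; vanishes at y ∈ {-1}. (4, -1): f_x = -150 ≠ 0.
Only singular point on the grid: (-1, -1).
Classify: substitute x = -1 + u, y = -1 + v and expand: f = -2*u**3 - u*v**2 + 2*v**3 + v**2.
No constant or linear terms (consistent with a singular point). Quadratic part: v**2. Cubic part: -2*u**3 - u*v**2 + 2*v**3.
The quadratic part v**2 is a perfect square, so there is a single (double) tangent line v = 0, i.e. y = -1. Restricting the cubic part to that line (v = 0) leaves -2*u**3 ≠ 0, so f is not divisible by v and the branch is v² ≈ 2*u**3 to lowest order — this is a cusp.
Classification: cusp.


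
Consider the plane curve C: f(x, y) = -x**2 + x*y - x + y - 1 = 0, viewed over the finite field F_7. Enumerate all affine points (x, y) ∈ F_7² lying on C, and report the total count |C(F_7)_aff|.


Affine F_7-points: {(0, 1), (1, 5), (2, 0), (3, 5), (4, 0), (5, 4)}; count = 6.

For each of the 49 pairs (x, y) ∈ F_7², evaluate f(x, y) mod 7. Record the zeros.
  x = 0: [0↦6, 1↦0, 2↦1, 3↦2, 4↦3, 5↦4, 6↦5]  zeros at y ∈ {1}
  x = 1: [0↦4, 1↦6, 2↦1, 3↦3, 4↦5, 5↦0, 6↦2]  zeros at y ∈ {5}
  x = 2: [0↦0, 1↦3, 2↦6, 3↦2, 4↦5, 5↦1, 6↦4]  zeros at y ∈ {0}
  x = 3: [0↦1, 1↦5, 2↦2, 3↦6, 4↦3, 5↦0, 6↦4]  zeros at y ∈ {5}
  x = 4: [0↦0, 1↦5, 2↦3, 3↦1, 4↦6, 5↦4, 6↦2]  zeros at y ∈ {0}
  x = 5: [0↦4, 1↦3, 2↦2, 3↦1, 4↦0, 5↦6, 6↦5]  zeros at y ∈ {4}
  x = 6: [0↦6, 1↦6, 2↦6, 3↦6, 4↦6, 5↦6, 6↦6]  zeros at y ∈ ∅
Collecting zeros: affine points = {(0, 1), (1, 5), (2, 0), (3, 5), (4, 0), (5, 4)}.
Total count |C(F_7)_aff| = 6.


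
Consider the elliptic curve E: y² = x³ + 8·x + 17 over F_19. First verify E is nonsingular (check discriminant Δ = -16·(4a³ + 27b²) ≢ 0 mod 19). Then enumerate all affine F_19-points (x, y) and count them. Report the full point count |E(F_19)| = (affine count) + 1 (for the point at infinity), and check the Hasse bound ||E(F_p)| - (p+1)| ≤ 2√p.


Affine points = {(0, 6), (0, 13), (1, 8), (1, 11), (3, 7), (3, 12), (5, 7), (5, 12), (7, 6), (7, 13), (8, 2), (8, 17), (9, 1), (9, 18), (11, 7), (11, 12), (12, 6), (12, 13), (13, 0), (14, 2), (14, 17), (15, 4), (15, 15), (16, 2), (16, 17)}; affine count = 25; |E(F_19)| = 26.

Discriminant check: Δ ∝ 4a³ + 27b² = 4·8³ + 27·17² = 4·512 + 27·289 ≡ 9 (mod 19). Nonzero ⇒ E is nonsingular.
For each x ∈ F_19, compute rhs = x³ + 8·x + 17 mod 19, then count y ∈ F_19 with y² ≡ rhs.
  x = 0: rhs = 17, matching y values: 6, 13 (2 points).
  x = 1: rhs = 7, matching y values: 8, 11 (2 points).
  x = 2: rhs = 3, matching y values: none (0 points).
  x = 3: rhs = 11, matching y values: 7, 12 (2 points).
  x = 4: rhs = 18, matching y values: none (0 points).
  x = 5: rhs = 11, matching y values: 7, 12 (2 points).
  x = 6: rhs = 15, matching y values: none (0 points).
  x = 7: rhs = 17, matching y values: 6, 13 (2 points).
  x = 8: rhs = 4, matching y values: 2, 17 (2 points).
  x = 9: rhs = 1, matching y values: 1, 18 (2 points).
  x = 10: rhs = 14, matching y values: none (0 points).
  x = 11: rhs = 11, matching y values: 7, 12 (2 points).
  x = 12: rhs = 17, matching y values: 6, 13 (2 points).
  x = 13: rhs = 0, matching y values: 0 (1 points).
  x = 14: rhs = 4, matching y values: 2, 17 (2 points).
  x = 15: rhs = 16, matching y values: 4, 15 (2 points).
  x = 16: rhs = 4, matching y values: 2, 17 (2 points).
  x = 17: rhs = 12, matching y values: none (0 points).
  x = 18: rhs = 8, matching y values: none (0 points).
Total affine count: 25.
Full point count |E(F_19)| = 25 + 1 = 26.
Hasse bound: |26 − (19+1)| = |6| = 6 ≤ 2√19 ≈ 8.7178 ✓.


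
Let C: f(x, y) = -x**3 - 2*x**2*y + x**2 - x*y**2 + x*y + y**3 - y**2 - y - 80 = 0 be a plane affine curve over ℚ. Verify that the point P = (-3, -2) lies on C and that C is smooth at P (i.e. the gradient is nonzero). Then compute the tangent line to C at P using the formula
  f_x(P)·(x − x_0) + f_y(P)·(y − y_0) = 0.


Tangent line at P: -63*x - 18*y - 225 = 0.

Step 1: f(-3, -2) = 0, so P lies on C.
Step 2: partial derivatives
  f_x(x, y) = -3*x**2 - 4*x*y + 2*x - y**2 + y, f_y(x, y) = -2*x**2 - 2*x*y + x + 3*y**2 - 2*y - 1.
  f_x(P) = -63, f_y(P) = -18 (gradient nonzero, so P is smooth).
Step 3: tangent line at P: -63·(x − -3) + -18·(y − -2) = 0.
Expanding: -63*x - 18*y - 225 = 0.


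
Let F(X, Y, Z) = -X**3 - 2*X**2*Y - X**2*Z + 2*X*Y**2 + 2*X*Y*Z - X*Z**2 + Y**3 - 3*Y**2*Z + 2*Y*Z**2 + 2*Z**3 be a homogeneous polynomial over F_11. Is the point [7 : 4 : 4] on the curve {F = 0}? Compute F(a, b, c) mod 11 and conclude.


F(7,4,4) ≡ 6 (mod 11); P is NOT on the curve.

Evaluate F(7, 4, 4) term-by-term (mod 11).
  -X**3 ↦ -1·343·1·1 = -343
  -2*X**2*Y ↦ -2·49·4·1 = -392
  -X**2*Z ↦ -1·49·1·4 = -196
  2*X*Y**2 ↦ 2·7·16·1 = 224
  2*X*Y*Z ↦ 2·7·4·4 = 224
  -X*Z**2 ↦ -1·7·1·16 = -112
  Y**3 ↦ 1·1·64·1 = 64
  -3*Y**2*Z ↦ -3·1·16·4 = -192
  2*Y*Z**2 ↦ 2·1·4·16 = 128
  2*Z**3 ↦ 2·1·1·64 = 128
Sum: F(7, 4, 4) = (-343) + (-392) + (-196) + (224) + (224) + (-112) + (64) + (-192) + (128) + (128) = -467.
Reducing mod 11: -467 ≡ 6 (mod 11).
Since F(a, b, c) ≡ 6 ≠ 0 (mod 11), P does NOT lie on the curve.


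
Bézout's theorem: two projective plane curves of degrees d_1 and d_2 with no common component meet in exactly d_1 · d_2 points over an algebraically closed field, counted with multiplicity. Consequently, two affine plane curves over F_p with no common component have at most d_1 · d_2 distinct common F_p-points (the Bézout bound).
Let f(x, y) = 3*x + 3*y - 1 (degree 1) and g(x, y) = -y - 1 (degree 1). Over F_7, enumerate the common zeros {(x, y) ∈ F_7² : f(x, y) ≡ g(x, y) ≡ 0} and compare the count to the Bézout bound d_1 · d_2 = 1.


Common zeros: {(6, 6)}; count = 1; Bézout bound = 1.

deg(f) = 1, deg(g) = 1, so Bézout bound = 1.
Scan x ∈ F_7. For each x, list the y ∈ F_7 with f(x, y) ≡ 0 and those with g(x, y) ≡ 0 (mod 7); the common zeros in that column are the intersection.
  x = 0: f ≡ 0 at y ∈ {5}; g ≡ 0 at y ∈ {6}; common: ∅.
  x = 1: f ≡ 0 at y ∈ {4}; g ≡ 0 at y ∈ {6}; common: ∅.
  x = 2: f ≡ 0 at y ∈ {3}; g ≡ 0 at y ∈ {6}; common: ∅.
  x = 3: f ≡ 0 at y ∈ {2}; g ≡ 0 at y ∈ {6}; common: ∅.
  x = 4: f ≡ 0 at y ∈ {1}; g ≡ 0 at y ∈ {6}; common: ∅.
  x = 5: f ≡ 0 at y ∈ {0}; g ≡ 0 at y ∈ {6}; common: ∅.
  x = 6: f ≡ 0 at y ∈ {6}; g ≡ 0 at y ∈ {6}; common: {6}.
Collecting: common zeros = {(6, 6)}, so the count is 1.
Comparison with the Bézout bound: 1 ≤ 1 = deg(f)·deg(g), as expected for curves with no common component (the bound is attained).


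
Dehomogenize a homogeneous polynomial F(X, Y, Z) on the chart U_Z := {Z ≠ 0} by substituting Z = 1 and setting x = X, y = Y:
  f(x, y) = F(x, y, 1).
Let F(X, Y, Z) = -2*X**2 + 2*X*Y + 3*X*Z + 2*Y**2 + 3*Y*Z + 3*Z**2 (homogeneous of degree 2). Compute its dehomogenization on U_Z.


f(x, y) = -2*x**2 + 2*x*y + 3*x + 2*y**2 + 3*y + 3

On U_Z we set Z = 1. Each monomial c·X^i·Y^j·Z^k in F becomes c·x^i·y^j·1^k = c·x^i·y^j.
Substituting Z = 1: F(X, Y, 1) = -2*x**2 + 2*x*y + 3*x + 2*y**2 + 3*y + 3.
Note: deg(f) ≤ deg(F) = 2; strict inequality happens when F is divisible by Z (lost terms).


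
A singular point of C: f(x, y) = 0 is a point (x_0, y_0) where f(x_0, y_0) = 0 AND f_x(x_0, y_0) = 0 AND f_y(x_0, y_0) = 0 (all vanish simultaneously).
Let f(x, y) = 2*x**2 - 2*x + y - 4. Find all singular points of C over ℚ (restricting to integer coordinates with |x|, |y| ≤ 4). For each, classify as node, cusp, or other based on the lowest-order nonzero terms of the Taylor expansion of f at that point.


No singular points in the scanned grid; C is smooth there.

Compute partial derivatives:
  f_x = 4*x - 2.
  f_y = 1.
f_y = 1 is a nonzero constant, so f_y never vanishes: no point (x, y) can satisfy f = f_x = f_y = 0. In particular no (x, y) ∈ {−4, ..., 4}² is singular; the curve is smooth.


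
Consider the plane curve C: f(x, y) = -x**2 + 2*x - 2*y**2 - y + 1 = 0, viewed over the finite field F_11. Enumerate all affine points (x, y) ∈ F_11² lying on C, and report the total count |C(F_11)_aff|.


Affine F_11-points: {(0, 6), (0, 10), (2, 6), (2, 10), (4, 8), (6, 2), (6, 3), (7, 2), (7, 3), (9, 8)}; count = 10.

For each of the 121 pairs (x, y) ∈ F_11², evaluate f(x, y) mod 11. Record the zeros.
  x = 0: [0↦1, 1↦9, 2↦2, 3↦2, 4↦9, 5↦1, 6↦0, 7↦6, 8↦8, 9↦6, 10↦0]  zeros at y ∈ {6, 10}
  x = 1: [0↦2, 1↦10, 2↦3, 3↦3, 4↦10, 5↦2, 6↦1, 7↦7, 8↦9, 9↦7, 10↦1]  zeros at y ∈ ∅
  x = 2: [0↦1, 1↦9, 2↦2, 3↦2, 4↦9, 5↦1, 6↦0, 7↦6, 8↦8, 9↦6, 10↦0]  zeros at y ∈ {6, 10}
  x = 3: [0↦9, 1↦6, 2↦10, 3↦10, 4↦6, 5↦9, 6↦8, 7↦3, 8↦5, 9↦3, 10↦8]  zeros at y ∈ ∅
  x = 4: [0↦4, 1↦1, 2↦5, 3↦5, 4↦1, 5↦4, 6↦3, 7↦9, 8↦0, 9↦9, 10↦3]  zeros at y ∈ {8}
  x = 5: [0↦8, 1↦5, 2↦9, 3↦9, 4↦5, 5↦8, 6↦7, 7↦2, 8↦4, 9↦2, 10↦7]  zeros at y ∈ ∅
  x = 6: [0↦10, 1↦7, 2↦0, 3↦0, 4↦7, 5↦10, 6↦9, 7↦4, 8↦6, 9↦4, 10↦9]  zeros at y ∈ {2, 3}
  x = 7: [0↦10, 1↦7, 2↦0, 3↦0, 4↦7, 5↦10, 6↦9, 7↦4, 8↦6, 9↦4, 10↦9]  zeros at y ∈ {2, 3}
  x = 8: [0↦8, 1↦5, 2↦9, 3↦9, 4↦5, 5↦8, 6↦7, 7↦2, 8↦4, 9↦2, 10↦7]  zeros at y ∈ ∅
  x = 9: [0↦4, 1↦1, 2↦5, 3↦5, 4↦1, 5↦4, 6↦3, 7↦9, 8↦0, 9↦9, 10↦3]  zeros at y ∈ {8}
  x = 10: [0↦9, 1↦6, 2↦10, 3↦10, 4↦6, 5↦9, 6↦8, 7↦3, 8↦5, 9↦3, 10↦8]  zeros at y ∈ ∅
Collecting zeros: affine points = {(0, 6), (0, 10), (2, 6), (2, 10), (4, 8), (6, 2), (6, 3), (7, 2), (7, 3), (9, 8)}.
Total count |C(F_11)_aff| = 10.
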